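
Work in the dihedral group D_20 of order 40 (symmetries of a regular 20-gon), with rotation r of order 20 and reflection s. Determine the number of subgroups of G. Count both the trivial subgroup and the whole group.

|G| = 40, so by Lagrange every subgroup order divides 40. Divisors: 1, 2, 4, 5, 8, 10, 20, 40.
Subgroups by order — order 1: 1; order 2: 21; order 4: 11; order 5: 1; order 8: 5; order 10: 5; order 20: 3; order 40: 1.
Total: 1 + 21 + 11 + 1 + 5 + 5 + 3 + 1 = 48.

48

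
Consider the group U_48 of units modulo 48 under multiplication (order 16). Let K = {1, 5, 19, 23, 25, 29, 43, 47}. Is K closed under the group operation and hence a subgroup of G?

Yes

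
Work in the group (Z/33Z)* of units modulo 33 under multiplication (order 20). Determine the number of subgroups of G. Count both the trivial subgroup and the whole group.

|G| = 20, so by Lagrange every subgroup order divides 20. Divisors: 1, 2, 4, 5, 10, 20.
Subgroups by order — order 1: 1; order 2: 3; order 4: 1; order 5: 1; order 10: 3; order 20: 1.
Total: 1 + 3 + 1 + 1 + 3 + 1 = 10.

10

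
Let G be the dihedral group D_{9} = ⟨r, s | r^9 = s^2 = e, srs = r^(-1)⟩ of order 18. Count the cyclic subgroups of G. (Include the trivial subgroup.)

A cyclic subgroup of order d is generated by each of its φ(d) elements of order d, so the cyclic subgroups of order d number (#elements of order d)/φ(d).
Cyclic subgroups by order — order 1: 1; order 2: 9; order 3: 1; order 9: 1.
Total: 12.

12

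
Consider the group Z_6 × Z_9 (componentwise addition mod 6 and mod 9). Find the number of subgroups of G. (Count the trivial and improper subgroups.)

20

|G| = 54, so by Lagrange every subgroup order divides 54. Divisors: 1, 2, 3, 6, 9, 18, 27, 54.
Subgroups by order — order 1: 1; order 2: 1; order 3: 4; order 6: 4; order 9: 4; order 18: 4; order 27: 1; order 54: 1.
Total: 1 + 1 + 4 + 4 + 4 + 4 + 1 + 1 = 20.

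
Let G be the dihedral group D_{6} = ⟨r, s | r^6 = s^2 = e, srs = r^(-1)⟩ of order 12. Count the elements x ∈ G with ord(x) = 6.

The elements of order 6 are: r, r^5.
That's 2.

2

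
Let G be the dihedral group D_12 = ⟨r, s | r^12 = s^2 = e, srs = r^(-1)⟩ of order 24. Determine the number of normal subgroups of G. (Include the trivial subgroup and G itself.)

G has 34 subgroups. Checking conjugation-invariance by order — order 1: 1/1 normal; order 2: 1/13 normal; order 3: 1/1 normal; order 4: 1/7 normal; order 6: 1/5 normal; order 8: 0/3 normal; order 12: 3/3 normal; order 24: 1/1 normal.
Total normal subgroups: 9.

9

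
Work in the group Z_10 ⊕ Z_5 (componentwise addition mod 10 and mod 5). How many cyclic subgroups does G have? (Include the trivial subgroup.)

Group the elements of G by the cyclic subgroup they generate; each cyclic subgroup of order d accounts for φ(d) elements.
Cyclic subgroups by order — order 1: 1; order 2: 1; order 5: 6; order 10: 6.
Total: 14.

14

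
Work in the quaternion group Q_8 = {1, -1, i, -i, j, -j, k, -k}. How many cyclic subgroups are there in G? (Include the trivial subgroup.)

A cyclic subgroup of order d is generated by each of its φ(d) elements of order d, so the cyclic subgroups of order d number (#elements of order d)/φ(d).
Cyclic subgroups by order — order 1: 1; order 2: 1; order 4: 3.
Total: 5.

5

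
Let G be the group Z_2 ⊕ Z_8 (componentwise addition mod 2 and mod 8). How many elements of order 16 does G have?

0

An element (a,b) has order lcm(ord(a), ord(b)); count pairs with lcm equal to 16.
Enumerating gives 0 such elements.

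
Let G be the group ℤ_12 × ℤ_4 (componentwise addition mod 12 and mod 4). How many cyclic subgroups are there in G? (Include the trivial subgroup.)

Each element a generates a cyclic subgroup ⟨a⟩; distinct elements may generate the same one (a cyclic group of order d has φ(d) generators).
Cyclic subgroups by order — order 1: 1; order 2: 3; order 3: 1; order 4: 6; order 6: 3; order 12: 6.
Total: 20.

20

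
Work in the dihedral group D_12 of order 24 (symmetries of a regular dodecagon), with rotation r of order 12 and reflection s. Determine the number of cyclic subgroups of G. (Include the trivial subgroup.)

A cyclic subgroup of order d is generated by each of its φ(d) elements of order d, so the cyclic subgroups of order d number (#elements of order d)/φ(d).
Cyclic subgroups by order — order 1: 1; order 2: 13; order 3: 1; order 4: 1; order 6: 1; order 12: 1.
Total: 18.

18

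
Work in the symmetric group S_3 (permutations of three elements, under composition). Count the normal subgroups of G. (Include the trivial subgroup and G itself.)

3

G has 6 subgroups. Checking conjugation-invariance by order — order 1: 1/1 normal; order 2: 0/3 normal; order 3: 1/1 normal; order 6: 1/1 normal.
Total normal subgroups: 3.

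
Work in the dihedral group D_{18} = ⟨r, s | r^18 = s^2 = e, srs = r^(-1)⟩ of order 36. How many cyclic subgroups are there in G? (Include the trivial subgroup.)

A cyclic subgroup of order d is generated by each of its φ(d) elements of order d, so the cyclic subgroups of order d number (#elements of order d)/φ(d).
Cyclic subgroups by order — order 1: 1; order 2: 19; order 3: 1; order 6: 1; order 9: 1; order 18: 1.
Total: 24.

24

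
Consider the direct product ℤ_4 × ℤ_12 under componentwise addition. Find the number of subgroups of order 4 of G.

|G| = 48 and 4 | 48, so subgroups of order 4 are possible by Lagrange.
The subgroups of order 4 are: {(0,0), (0,3), (0,6), (0,9)}; {(0,0), (0,6), (2,0), (2,6)}; {(0,0), (0,6), (2,3), (2,9)}; {(0,0), (1,0), (2,0), (3,0)}; … (7 in all).
So G has 7 subgroups of order 4.

7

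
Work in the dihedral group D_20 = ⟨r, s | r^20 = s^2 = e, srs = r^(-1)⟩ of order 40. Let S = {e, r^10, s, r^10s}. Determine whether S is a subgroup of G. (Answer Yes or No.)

Yes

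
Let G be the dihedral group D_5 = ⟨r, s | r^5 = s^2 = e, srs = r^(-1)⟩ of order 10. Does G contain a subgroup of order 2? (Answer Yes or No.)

2 | 10. A subgroup of order 2 is {e, r^2s}.

Yes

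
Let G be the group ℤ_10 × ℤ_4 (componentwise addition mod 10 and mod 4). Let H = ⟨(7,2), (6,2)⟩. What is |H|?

|⟨(7,2)⟩| = 10 and |⟨(6,2)⟩| = 10, so |H| is a multiple of lcm(10, 10) = 10 and divides |G| = 40.
Closing under the operation: H = {(0,0), (0,2), (1,0), (1,2), (2,0), (2,2), (3,0), (3,2), (4,0), (4,2), (5,0), (5,2), (6,0), (6,2), (7,0), (7,2), (8,0), (8,2), (9,0), (9,2)}, so |H| = 20.

20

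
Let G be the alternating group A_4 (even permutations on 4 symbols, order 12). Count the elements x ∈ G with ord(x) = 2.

The elements of order 2 are: (1 2)(3 4), (1 3)(2 4), (1 4)(2 3).
That's 3.

3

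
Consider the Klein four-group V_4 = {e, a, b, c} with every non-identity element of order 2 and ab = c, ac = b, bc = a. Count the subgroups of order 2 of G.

|G| = 4 and 2 | 4, so subgroups of order 2 are possible by Lagrange.
The subgroups of order 2 are: {e, a}; {e, b}; {e, c}.
So G has 3 subgroups of order 2.

3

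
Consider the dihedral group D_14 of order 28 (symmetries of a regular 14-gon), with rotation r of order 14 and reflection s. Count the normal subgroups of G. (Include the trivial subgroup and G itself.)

G has 28 subgroups. Checking conjugation-invariance by order — order 1: 1/1 normal; order 2: 1/15 normal; order 4: 0/7 normal; order 7: 1/1 normal; order 14: 3/3 normal; order 28: 1/1 normal.
Total normal subgroups: 7.

7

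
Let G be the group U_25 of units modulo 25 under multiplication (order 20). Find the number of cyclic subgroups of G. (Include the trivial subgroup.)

6

A cyclic subgroup of order d is generated by each of its φ(d) elements of order d, so the cyclic subgroups of order d number (#elements of order d)/φ(d).
Cyclic subgroups by order — order 1: 1; order 2: 1; order 4: 1; order 5: 1; order 10: 1; order 20: 1.
Total: 6.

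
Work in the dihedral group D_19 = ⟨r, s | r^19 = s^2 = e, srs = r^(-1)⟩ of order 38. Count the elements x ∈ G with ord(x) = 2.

Enumerating element orders in G gives 19 elements of order 2.

19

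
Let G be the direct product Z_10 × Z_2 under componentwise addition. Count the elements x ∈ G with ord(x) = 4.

0

An element (a,b) has order lcm(ord(a), ord(b)); count pairs with lcm equal to 4.
Enumerating gives 0 such elements.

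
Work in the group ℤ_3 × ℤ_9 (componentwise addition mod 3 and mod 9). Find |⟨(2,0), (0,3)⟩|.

|⟨(2,0)⟩| = 3 and |⟨(0,3)⟩| = 3, so |H| is a multiple of lcm(3, 3) = 3 and divides |G| = 27.
Closing under the operation: H = {(0,0), (0,3), (0,6), (1,0), (1,3), (1,6), (2,0), (2,3), (2,6)}, so |H| = 9.

9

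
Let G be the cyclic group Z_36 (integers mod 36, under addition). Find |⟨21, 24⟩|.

|⟨21⟩| = 12 and |⟨24⟩| = 3, so |H| is a multiple of lcm(12, 3) = 12 and divides |G| = 36.
Closing under the operation: H = {0, 3, 6, 9, 12, 15, 18, 21, 24, 27, 30, 33}, so |H| = 12.

12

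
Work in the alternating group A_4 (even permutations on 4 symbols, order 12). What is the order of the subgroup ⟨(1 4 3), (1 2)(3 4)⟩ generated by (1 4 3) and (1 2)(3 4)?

|⟨(1 4 3)⟩| = 3 and |⟨(1 2)(3 4)⟩| = 2, so |H| is a multiple of lcm(3, 2) = 6 and divides |G| = 12.
Closing {(1 4 3), (1 2)(3 4)} under the group operation gives all of G, so |H| = 12.

12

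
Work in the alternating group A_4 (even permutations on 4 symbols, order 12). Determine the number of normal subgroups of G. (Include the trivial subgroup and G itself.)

3

G has 10 subgroups. Checking conjugation-invariance by order — order 1: 1/1 normal; order 2: 0/3 normal; order 3: 0/4 normal; order 4: 1/1 normal; order 12: 1/1 normal.
Total normal subgroups: 3.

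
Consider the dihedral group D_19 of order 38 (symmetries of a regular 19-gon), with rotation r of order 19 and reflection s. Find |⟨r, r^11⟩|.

19

|⟨r⟩| = 19 and |⟨r^11⟩| = 19, so |H| is a multiple of lcm(19, 19) = 19 and divides |G| = 38.
Closing under the operation: H = {e, r, r^2, r^3, r^4, r^5, r^6, r^7, r^8, r^9, r^10, r^11, r^12, r^13, r^14, r^15, r^16, r^17, r^18}, so |H| = 19.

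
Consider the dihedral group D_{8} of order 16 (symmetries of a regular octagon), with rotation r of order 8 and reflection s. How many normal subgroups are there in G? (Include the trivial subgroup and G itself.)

7

G has 19 subgroups. Checking conjugation-invariance by order — order 1: 1/1 normal; order 2: 1/9 normal; order 4: 1/5 normal; order 8: 3/3 normal; order 16: 1/1 normal.
Total normal subgroups: 7.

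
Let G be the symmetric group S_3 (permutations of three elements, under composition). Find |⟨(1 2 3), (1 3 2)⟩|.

|⟨(1 2 3)⟩| = 3 and |⟨(1 3 2)⟩| = 3, so |H| is a multiple of lcm(3, 3) = 3 and divides |G| = 6.
Closing under the operation: H = {e, (1 2 3), (1 3 2)}, so |H| = 3.

3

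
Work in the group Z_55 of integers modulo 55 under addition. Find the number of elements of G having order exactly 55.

40

In a cyclic group of order 55, the number of elements of order d (for d | 55) is φ(d).
φ(55) = 40.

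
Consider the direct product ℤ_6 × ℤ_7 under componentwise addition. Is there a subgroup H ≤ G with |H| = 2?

Yes

2 | 42. A subgroup of order 2 is {(0,0), (3,0)}.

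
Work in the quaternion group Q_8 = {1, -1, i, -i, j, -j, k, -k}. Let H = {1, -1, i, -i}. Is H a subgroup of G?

Yes

|H| = 4 divides |G| = 8, consistent with Lagrange.
H contains the identity, every element's inverse is in H, and H is closed under ·: it is a subgroup.
In fact H = ⟨-i⟩.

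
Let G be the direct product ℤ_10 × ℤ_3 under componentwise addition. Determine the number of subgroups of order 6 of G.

1

|G| = 30 and 6 | 30, so subgroups of order 6 are possible by Lagrange.
The subgroups of order 6 are: {(0,0), (0,1), (0,2), (5,0), (5,1), (5,2)}.
So G has 1 subgroup of order 6.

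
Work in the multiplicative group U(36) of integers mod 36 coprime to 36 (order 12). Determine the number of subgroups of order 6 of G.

3

|G| = 12 and 6 | 12, so subgroups of order 6 are possible by Lagrange.
The subgroups of order 6 are: {1, 11, 13, 23, 25, 35}; {1, 5, 13, 17, 25, 29}; {1, 7, 13, 19, 25, 31}.
So G has 3 subgroups of order 6.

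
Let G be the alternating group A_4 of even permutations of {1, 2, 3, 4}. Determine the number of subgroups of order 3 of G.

4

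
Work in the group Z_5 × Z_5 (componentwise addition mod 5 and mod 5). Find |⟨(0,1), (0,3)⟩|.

5

|⟨(0,1)⟩| = 5 and |⟨(0,3)⟩| = 5, so |H| is a multiple of lcm(5, 5) = 5 and divides |G| = 25.
Closing under the operation: H = {(0,0), (0,1), (0,2), (0,3), (0,4)}, so |H| = 5.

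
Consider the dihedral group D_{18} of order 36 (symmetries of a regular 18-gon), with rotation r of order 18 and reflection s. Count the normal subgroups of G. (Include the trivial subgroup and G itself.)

G has 45 subgroups. Checking conjugation-invariance by order — order 1: 1/1 normal; order 2: 1/19 normal; order 3: 1/1 normal; order 4: 0/9 normal; order 6: 1/7 normal; order 9: 1/1 normal; order 12: 0/3 normal; order 18: 3/3 normal; order 36: 1/1 normal.
Total normal subgroups: 9.

9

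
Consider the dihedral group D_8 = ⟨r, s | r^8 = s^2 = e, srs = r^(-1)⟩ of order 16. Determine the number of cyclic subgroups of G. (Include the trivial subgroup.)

12

A cyclic subgroup of order d is generated by each of its φ(d) elements of order d, so the cyclic subgroups of order d number (#elements of order d)/φ(d).
Cyclic subgroups by order — order 1: 1; order 2: 9; order 4: 1; order 8: 1.
Total: 12.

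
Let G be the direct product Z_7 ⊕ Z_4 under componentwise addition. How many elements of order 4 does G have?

2

An element (a,b) has order lcm(ord(a), ord(b)); count pairs with lcm equal to 4.
Enumerating gives 2 such elements.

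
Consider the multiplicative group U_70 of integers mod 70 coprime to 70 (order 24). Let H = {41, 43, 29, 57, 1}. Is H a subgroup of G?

|H| = 5 does not divide |G| = 24, so by Lagrange H is not a subgroup.

No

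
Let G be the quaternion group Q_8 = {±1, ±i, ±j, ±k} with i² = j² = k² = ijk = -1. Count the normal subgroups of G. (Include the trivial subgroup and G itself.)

6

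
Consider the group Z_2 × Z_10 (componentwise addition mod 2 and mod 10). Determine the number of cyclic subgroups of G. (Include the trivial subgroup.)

Each element a generates a cyclic subgroup ⟨a⟩; distinct elements may generate the same one (a cyclic group of order d has φ(d) generators).
Cyclic subgroups by order — order 1: 1; order 2: 3; order 5: 1; order 10: 3.
Total: 8.

8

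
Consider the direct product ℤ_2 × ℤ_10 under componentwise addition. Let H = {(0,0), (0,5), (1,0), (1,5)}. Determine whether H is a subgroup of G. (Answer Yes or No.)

|H| = 4 divides |G| = 20, consistent with Lagrange.
H contains the identity, every element's inverse is in H, and H is closed under +: it is a subgroup.

Yes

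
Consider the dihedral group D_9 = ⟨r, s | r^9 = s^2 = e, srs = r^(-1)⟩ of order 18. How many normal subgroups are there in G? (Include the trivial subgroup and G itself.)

4

G has 16 subgroups. Checking conjugation-invariance by order — order 1: 1/1 normal; order 2: 0/9 normal; order 3: 1/1 normal; order 6: 0/3 normal; order 9: 1/1 normal; order 18: 1/1 normal.
Total normal subgroups: 4.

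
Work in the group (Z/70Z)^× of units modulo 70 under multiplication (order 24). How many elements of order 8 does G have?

No element of G has order 8 (even though 8 | 24).

0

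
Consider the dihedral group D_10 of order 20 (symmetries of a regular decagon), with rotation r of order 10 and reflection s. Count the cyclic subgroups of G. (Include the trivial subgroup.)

A cyclic subgroup of order d is generated by each of its φ(d) elements of order d, so the cyclic subgroups of order d number (#elements of order d)/φ(d).
Cyclic subgroups by order — order 1: 1; order 2: 11; order 5: 1; order 10: 1.
Total: 14.

14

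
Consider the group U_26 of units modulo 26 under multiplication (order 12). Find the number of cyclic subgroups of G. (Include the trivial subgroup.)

Group the elements of G by the cyclic subgroup they generate; each cyclic subgroup of order d accounts for φ(d) elements.
Cyclic subgroups by order — order 1: 1; order 2: 1; order 3: 1; order 4: 1; order 6: 1; order 12: 1.
Total: 6.

6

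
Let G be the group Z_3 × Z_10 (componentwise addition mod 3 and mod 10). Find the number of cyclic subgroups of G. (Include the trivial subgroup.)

8

Group the elements of G by the cyclic subgroup they generate; each cyclic subgroup of order d accounts for φ(d) elements.
Cyclic subgroups by order — order 1: 1; order 2: 1; order 3: 1; order 5: 1; order 6: 1; order 10: 1; order 15: 1; order 30: 1.
Total: 8.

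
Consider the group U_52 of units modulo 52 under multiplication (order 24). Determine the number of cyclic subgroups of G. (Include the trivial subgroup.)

Group the elements of G by the cyclic subgroup they generate; each cyclic subgroup of order d accounts for φ(d) elements.
Cyclic subgroups by order — order 1: 1; order 2: 3; order 3: 1; order 4: 2; order 6: 3; order 12: 2.
Total: 12.

12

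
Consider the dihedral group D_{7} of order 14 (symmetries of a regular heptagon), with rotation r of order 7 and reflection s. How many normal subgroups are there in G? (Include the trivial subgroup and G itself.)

G has 10 subgroups. Checking conjugation-invariance by order — order 1: 1/1 normal; order 2: 0/7 normal; order 7: 1/1 normal; order 14: 1/1 normal.
Total normal subgroups: 3.

3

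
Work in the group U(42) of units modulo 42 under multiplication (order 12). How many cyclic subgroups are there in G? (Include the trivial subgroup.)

A cyclic subgroup of order d is generated by each of its φ(d) elements of order d, so the cyclic subgroups of order d number (#elements of order d)/φ(d).
Cyclic subgroups by order — order 1: 1; order 2: 3; order 3: 1; order 6: 3.
Total: 8.

8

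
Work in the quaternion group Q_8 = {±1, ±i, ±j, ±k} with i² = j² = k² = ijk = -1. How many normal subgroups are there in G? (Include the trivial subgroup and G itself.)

G has 6 subgroups. Checking conjugation-invariance by order — order 1: 1/1 normal; order 2: 1/1 normal; order 4: 3/3 normal; order 8: 1/1 normal.
Total normal subgroups: 6.

6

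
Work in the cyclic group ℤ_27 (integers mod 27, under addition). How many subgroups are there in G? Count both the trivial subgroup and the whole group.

Subgroups of the cyclic group ℤ_27 correspond bijectively to divisors of 27.
Divisors of 27: 1, 3, 9, 27.
So ℤ_27 has 4 subgroups.

4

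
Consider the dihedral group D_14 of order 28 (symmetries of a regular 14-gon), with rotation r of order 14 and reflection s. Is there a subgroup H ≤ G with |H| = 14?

14 | 28. A subgroup of order 14 is {e, r, r^2, r^3, r^4, r^5, r^6, r^7, r^8, r^9, r^10, r^11, r^12, r^13}.

Yes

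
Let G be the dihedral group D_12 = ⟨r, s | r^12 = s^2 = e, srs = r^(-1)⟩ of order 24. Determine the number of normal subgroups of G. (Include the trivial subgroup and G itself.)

G has 34 subgroups. Checking conjugation-invariance by order — order 1: 1/1 normal; order 2: 1/13 normal; order 3: 1/1 normal; order 4: 1/7 normal; order 6: 1/5 normal; order 8: 0/3 normal; order 12: 3/3 normal; order 24: 1/1 normal.
Total normal subgroups: 9.

9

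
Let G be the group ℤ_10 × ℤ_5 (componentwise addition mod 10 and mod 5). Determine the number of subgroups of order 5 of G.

6

|G| = 50 and 5 | 50, so subgroups of order 5 are possible by Lagrange.
The subgroups of order 5 are: {(0,0), (0,1), (0,2), (0,3), (0,4)}; {(0,0), (2,0), (4,0), (6,0), (8,0)}; {(0,0), (2,1), (4,2), (6,3), (8,4)}; {(0,0), (2,2), (4,4), (6,1), (8,3)}; … (6 in all).
So G has 6 subgroups of order 5.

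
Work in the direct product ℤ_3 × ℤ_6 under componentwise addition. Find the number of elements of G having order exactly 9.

0

An element (a,b) has order lcm(ord(a), ord(b)); count pairs with lcm equal to 9.
Enumerating gives 0 such elements.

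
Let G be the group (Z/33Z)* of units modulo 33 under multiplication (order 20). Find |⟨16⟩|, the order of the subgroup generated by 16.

5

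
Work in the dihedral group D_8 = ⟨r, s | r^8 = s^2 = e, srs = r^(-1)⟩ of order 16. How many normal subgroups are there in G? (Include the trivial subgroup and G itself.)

G has 19 subgroups. Checking conjugation-invariance by order — order 1: 1/1 normal; order 2: 1/9 normal; order 4: 1/5 normal; order 8: 3/3 normal; order 16: 1/1 normal.
Total normal subgroups: 7.

7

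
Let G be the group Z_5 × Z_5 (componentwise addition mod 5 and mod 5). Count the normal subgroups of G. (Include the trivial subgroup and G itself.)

8

G is abelian, so every subgroup is normal.
G has 8 subgroups in total, hence 8 normal subgroups.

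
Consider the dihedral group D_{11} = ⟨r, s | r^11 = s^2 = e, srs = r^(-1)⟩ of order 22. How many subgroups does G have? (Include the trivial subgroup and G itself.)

14

|G| = 22, so by Lagrange every subgroup order divides 22. Divisors: 1, 2, 11, 22.
Subgroups by order — order 1: 1; order 2: 11; order 11: 1; order 22: 1.
Total: 1 + 11 + 1 + 1 = 14.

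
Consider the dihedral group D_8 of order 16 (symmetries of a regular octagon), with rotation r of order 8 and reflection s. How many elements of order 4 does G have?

The elements of order 4 are: r^2, r^6.
That's 2.

2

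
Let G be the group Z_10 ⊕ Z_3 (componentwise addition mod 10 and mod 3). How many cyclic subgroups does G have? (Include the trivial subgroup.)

8

A cyclic subgroup of order d is generated by each of its φ(d) elements of order d, so the cyclic subgroups of order d number (#elements of order d)/φ(d).
Cyclic subgroups by order — order 1: 1; order 2: 1; order 3: 1; order 5: 1; order 6: 1; order 10: 1; order 15: 1; order 30: 1.
Total: 8.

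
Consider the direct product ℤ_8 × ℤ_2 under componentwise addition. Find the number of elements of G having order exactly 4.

4

An element (a,b) has order lcm(ord(a), ord(b)); count pairs with lcm equal to 4.
Enumerating gives 4 such elements.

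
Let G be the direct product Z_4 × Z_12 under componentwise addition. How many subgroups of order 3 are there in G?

|G| = 48 and 3 | 48, so subgroups of order 3 are possible by Lagrange.
The subgroups of order 3 are: {(0,0), (0,4), (0,8)}.
So G has 1 subgroup of order 3.

1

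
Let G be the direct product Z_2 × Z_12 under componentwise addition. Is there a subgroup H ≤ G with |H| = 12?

Yes

12 | 24. A subgroup of order 12 is {(0,0), (0,1), (0,2), (0,3), (0,4), (0,5), (0,6), (0,7), (0,8), (0,9), (0,10), (0,11)}.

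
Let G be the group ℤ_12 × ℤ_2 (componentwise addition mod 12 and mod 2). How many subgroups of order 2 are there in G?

3

|G| = 24 and 2 | 24, so subgroups of order 2 are possible by Lagrange.
The subgroups of order 2 are: {(0,0), (0,1)}; {(0,0), (6,0)}; {(0,0), (6,1)}.
So G has 3 subgroups of order 2.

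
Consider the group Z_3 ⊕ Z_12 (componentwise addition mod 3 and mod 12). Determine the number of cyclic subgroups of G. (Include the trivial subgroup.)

Each element a generates a cyclic subgroup ⟨a⟩; distinct elements may generate the same one (a cyclic group of order d has φ(d) generators).
Cyclic subgroups by order — order 1: 1; order 2: 1; order 3: 4; order 4: 1; order 6: 4; order 12: 4.
Total: 15.

15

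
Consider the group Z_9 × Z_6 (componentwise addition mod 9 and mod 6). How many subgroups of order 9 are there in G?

|G| = 54 and 9 | 54, so subgroups of order 9 are possible by Lagrange.
The subgroups of order 9 are: {(0,0), (0,2), (0,4), (3,0), (3,2), (3,4), (6,0), (6,2), (6,4)}; {(0,0), (1,0), (2,0), (3,0), (4,0), (5,0), (6,0), (7,0), (8,0)}; {(0,0), (1,2), (2,4), (3,0), (4,2), (5,4), (6,0), (7,2), (8,4)}; {(0,0), (1,4), (2,2), (3,0), (4,4), (5,2), (6,0), (7,4), (8,2)}.
So G has 4 subgroups of order 9.

4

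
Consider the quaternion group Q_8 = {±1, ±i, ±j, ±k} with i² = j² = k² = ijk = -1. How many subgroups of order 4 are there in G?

|G| = 8 and 4 | 8, so subgroups of order 4 are possible by Lagrange.
The subgroups of order 4 are: {1, -1, i, -i}; {1, -1, j, -j}; {1, -1, k, -k}.
So G has 3 subgroups of order 4.

3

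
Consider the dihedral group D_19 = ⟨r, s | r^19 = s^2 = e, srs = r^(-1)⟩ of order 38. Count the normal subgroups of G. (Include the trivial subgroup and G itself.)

G has 22 subgroups. Checking conjugation-invariance by order — order 1: 1/1 normal; order 2: 0/19 normal; order 19: 1/1 normal; order 38: 1/1 normal.
Total normal subgroups: 3.

3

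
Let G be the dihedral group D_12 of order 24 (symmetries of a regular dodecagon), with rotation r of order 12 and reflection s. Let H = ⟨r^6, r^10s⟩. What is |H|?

|⟨r^6⟩| = 2 and |⟨r^10s⟩| = 2, so |H| is a multiple of lcm(2, 2) = 2 and divides |G| = 24.
Closing under the operation: H = {e, r^6, r^4s, r^10s}, so |H| = 4.

4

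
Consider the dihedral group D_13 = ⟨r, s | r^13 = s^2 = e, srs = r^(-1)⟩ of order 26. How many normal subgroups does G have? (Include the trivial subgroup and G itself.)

3

G has 16 subgroups. Checking conjugation-invariance by order — order 1: 1/1 normal; order 2: 0/13 normal; order 13: 1/1 normal; order 26: 1/1 normal.
Total normal subgroups: 3.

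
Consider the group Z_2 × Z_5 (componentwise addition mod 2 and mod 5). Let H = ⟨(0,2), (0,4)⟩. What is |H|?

5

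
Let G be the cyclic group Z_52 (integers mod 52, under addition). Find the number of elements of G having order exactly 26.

In a cyclic group of order 52, the number of elements of order d (for d | 52) is φ(d).
φ(26) = 12.

12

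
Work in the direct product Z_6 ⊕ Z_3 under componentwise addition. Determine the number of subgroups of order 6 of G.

4

|G| = 18 and 6 | 18, so subgroups of order 6 are possible by Lagrange.
The subgroups of order 6 are: {(0,0), (0,1), (0,2), (3,0), (3,1), (3,2)}; {(0,0), (1,0), (2,0), (3,0), (4,0), (5,0)}; {(0,0), (1,1), (2,2), (3,0), (4,1), (5,2)}; {(0,0), (1,2), (2,1), (3,0), (4,2), (5,1)}.
So G has 4 subgroups of order 6.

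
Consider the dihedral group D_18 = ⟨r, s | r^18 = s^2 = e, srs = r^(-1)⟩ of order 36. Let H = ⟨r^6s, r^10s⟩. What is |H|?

18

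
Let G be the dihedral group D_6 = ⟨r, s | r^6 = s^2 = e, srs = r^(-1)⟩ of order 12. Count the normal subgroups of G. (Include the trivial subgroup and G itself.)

G has 16 subgroups. Checking conjugation-invariance by order — order 1: 1/1 normal; order 2: 1/7 normal; order 3: 1/1 normal; order 4: 0/3 normal; order 6: 3/3 normal; order 12: 1/1 normal.
Total normal subgroups: 7.

7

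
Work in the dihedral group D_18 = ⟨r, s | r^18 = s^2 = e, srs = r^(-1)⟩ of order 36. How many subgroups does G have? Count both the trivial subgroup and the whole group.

45

|G| = 36, so by Lagrange every subgroup order divides 36. Divisors: 1, 2, 3, 4, 6, 9, 12, 18, 36.
Subgroups by order — order 1: 1; order 2: 19; order 3: 1; order 4: 9; order 6: 7; order 9: 1; order 12: 3; order 18: 3; order 36: 1.
Total: 1 + 19 + 1 + 9 + 7 + 1 + 3 + 3 + 1 = 45.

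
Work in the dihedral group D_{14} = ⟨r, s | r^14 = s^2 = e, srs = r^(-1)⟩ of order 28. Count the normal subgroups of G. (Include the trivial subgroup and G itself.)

7

G has 28 subgroups. Checking conjugation-invariance by order — order 1: 1/1 normal; order 2: 1/15 normal; order 4: 0/7 normal; order 7: 1/1 normal; order 14: 3/3 normal; order 28: 1/1 normal.
Total normal subgroups: 7.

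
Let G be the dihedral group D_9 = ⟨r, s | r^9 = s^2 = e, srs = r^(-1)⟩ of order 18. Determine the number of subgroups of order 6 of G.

3

|G| = 18 and 6 | 18, so subgroups of order 6 are possible by Lagrange.
The subgroups of order 6 are: {e, r^3, r^6, r^2s, r^5s, r^8s}; {e, r^3, r^6, s, r^3s, r^6s}; {e, r^3, r^6, rs, r^4s, r^7s}.
So G has 3 subgroups of order 6.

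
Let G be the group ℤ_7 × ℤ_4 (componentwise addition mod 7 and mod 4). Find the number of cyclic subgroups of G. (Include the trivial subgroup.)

6

Each element a generates a cyclic subgroup ⟨a⟩; distinct elements may generate the same one (a cyclic group of order d has φ(d) generators).
Cyclic subgroups by order — order 1: 1; order 2: 1; order 4: 1; order 7: 1; order 14: 1; order 28: 1.
Total: 6.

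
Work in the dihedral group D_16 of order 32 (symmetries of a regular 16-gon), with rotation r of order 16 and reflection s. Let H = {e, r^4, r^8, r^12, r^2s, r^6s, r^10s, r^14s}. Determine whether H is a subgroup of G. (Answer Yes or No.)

Yes

|H| = 8 divides |G| = 32, consistent with Lagrange.
H contains the identity, every element's inverse is in H, and H is closed under ·: it is a subgroup.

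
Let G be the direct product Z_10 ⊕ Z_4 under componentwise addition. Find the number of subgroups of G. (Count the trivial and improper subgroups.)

|G| = 40, so by Lagrange every subgroup order divides 40. Divisors: 1, 2, 4, 5, 8, 10, 20, 40.
Subgroups by order — order 1: 1; order 2: 3; order 4: 3; order 5: 1; order 8: 1; order 10: 3; order 20: 3; order 40: 1.
Total: 1 + 3 + 3 + 1 + 1 + 3 + 3 + 1 = 16.

16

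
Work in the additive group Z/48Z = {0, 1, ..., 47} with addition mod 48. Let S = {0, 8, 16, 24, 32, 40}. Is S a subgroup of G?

Yes

|S| = 6 divides |G| = 48, consistent with Lagrange.
S contains the identity, every element's inverse is in S, and S is closed under +: it is a subgroup.
In fact S = ⟨8⟩.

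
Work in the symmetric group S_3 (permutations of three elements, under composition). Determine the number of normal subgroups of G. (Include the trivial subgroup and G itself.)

3

G has 6 subgroups. Checking conjugation-invariance by order — order 1: 1/1 normal; order 2: 0/3 normal; order 3: 1/1 normal; order 6: 1/1 normal.
Total normal subgroups: 3.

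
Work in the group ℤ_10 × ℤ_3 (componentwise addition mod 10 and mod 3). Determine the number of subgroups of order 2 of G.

1

|G| = 30 and 2 | 30, so subgroups of order 2 are possible by Lagrange.
The subgroups of order 2 are: {(0,0), (5,0)}.
So G has 1 subgroup of order 2.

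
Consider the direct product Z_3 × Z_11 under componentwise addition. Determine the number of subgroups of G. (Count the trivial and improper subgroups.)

4

|G| = 33, so by Lagrange every subgroup order divides 33. Divisors: 1, 3, 11, 33.
Subgroups by order — order 1: 1; order 3: 1; order 11: 1; order 33: 1.
Total: 1 + 1 + 1 + 1 = 4.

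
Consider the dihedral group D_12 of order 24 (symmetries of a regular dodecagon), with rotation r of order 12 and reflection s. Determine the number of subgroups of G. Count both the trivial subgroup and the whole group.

|G| = 24, so by Lagrange every subgroup order divides 24. Divisors: 1, 2, 3, 4, 6, 8, 12, 24.
Subgroups by order — order 1: 1; order 2: 13; order 3: 1; order 4: 7; order 6: 5; order 8: 3; order 12: 3; order 24: 1.
Total: 1 + 13 + 1 + 7 + 5 + 3 + 3 + 1 = 34.

34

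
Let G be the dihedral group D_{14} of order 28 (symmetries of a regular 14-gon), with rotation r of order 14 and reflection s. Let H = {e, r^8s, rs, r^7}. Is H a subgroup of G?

|H| = 4 divides |G| = 28, consistent with Lagrange.
H contains the identity, every element's inverse is in H, and H is closed under ·: it is a subgroup.

Yes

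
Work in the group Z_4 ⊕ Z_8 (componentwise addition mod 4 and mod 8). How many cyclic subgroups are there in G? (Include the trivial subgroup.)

14

Group the elements of G by the cyclic subgroup they generate; each cyclic subgroup of order d accounts for φ(d) elements.
Cyclic subgroups by order — order 1: 1; order 2: 3; order 4: 6; order 8: 4.
Total: 14.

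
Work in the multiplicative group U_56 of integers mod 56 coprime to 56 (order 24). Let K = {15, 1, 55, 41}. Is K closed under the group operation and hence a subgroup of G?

Yes

|K| = 4 divides |G| = 24, consistent with Lagrange.
K contains the identity, every element's inverse is in K, and K is closed under ·: it is a subgroup.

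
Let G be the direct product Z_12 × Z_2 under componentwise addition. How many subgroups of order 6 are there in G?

3

|G| = 24 and 6 | 24, so subgroups of order 6 are possible by Lagrange.
The subgroups of order 6 are: {(0,0), (0,1), (4,0), (4,1), (8,0), (8,1)}; {(0,0), (2,0), (4,0), (6,0), (8,0), (10,0)}; {(0,0), (2,1), (4,0), (6,1), (8,0), (10,1)}.
So G has 3 subgroups of order 6.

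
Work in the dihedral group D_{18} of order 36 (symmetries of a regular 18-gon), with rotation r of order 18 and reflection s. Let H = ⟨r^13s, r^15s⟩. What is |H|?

|⟨r^13s⟩| = 2 and |⟨r^15s⟩| = 2, so |H| is a multiple of lcm(2, 2) = 2 and divides |G| = 36.
Closing under the operation: H = {e, r^2, r^4, r^6, r^8, r^10, r^12, r^14, r^16, rs, r^3s, r^5s, r^7s, r^9s, r^11s, r^13s, r^15s, r^17s}, so |H| = 18.

18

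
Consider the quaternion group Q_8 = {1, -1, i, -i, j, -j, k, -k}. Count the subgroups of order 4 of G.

|G| = 8 and 4 | 8, so subgroups of order 4 are possible by Lagrange.
The subgroups of order 4 are: {1, -1, i, -i}; {1, -1, j, -j}; {1, -1, k, -k}.
So G has 3 subgroups of order 4.

3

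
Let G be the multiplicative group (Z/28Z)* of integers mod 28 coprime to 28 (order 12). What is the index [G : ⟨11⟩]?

|⟨11⟩| = 6 and |G| = 12.
By Lagrange, [G : H] = |G|/|H| = 12/6 = 2.

2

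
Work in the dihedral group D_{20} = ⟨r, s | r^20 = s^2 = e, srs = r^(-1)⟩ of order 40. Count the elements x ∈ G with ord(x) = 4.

The elements of order 4 are: r^5, r^15.
That's 2.

2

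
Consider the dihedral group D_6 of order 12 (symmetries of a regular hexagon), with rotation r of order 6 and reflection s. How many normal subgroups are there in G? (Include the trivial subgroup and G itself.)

7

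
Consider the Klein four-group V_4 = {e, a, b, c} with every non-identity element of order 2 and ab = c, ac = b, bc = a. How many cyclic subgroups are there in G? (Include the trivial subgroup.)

4

Each element a generates a cyclic subgroup ⟨a⟩; distinct elements may generate the same one (a cyclic group of order d has φ(d) generators).
Cyclic subgroups by order — order 1: 1; order 2: 3.
Total: 4.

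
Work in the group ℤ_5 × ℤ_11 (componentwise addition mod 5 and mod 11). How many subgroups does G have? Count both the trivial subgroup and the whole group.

|G| = 55, so by Lagrange every subgroup order divides 55. Divisors: 1, 5, 11, 55.
Subgroups by order — order 1: 1; order 5: 1; order 11: 1; order 55: 1.
Total: 1 + 1 + 1 + 1 = 4.

4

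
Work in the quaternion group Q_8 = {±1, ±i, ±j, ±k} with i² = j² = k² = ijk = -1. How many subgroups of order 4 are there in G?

3

|G| = 8 and 4 | 8, so subgroups of order 4 are possible by Lagrange.
The subgroups of order 4 are: {1, -1, i, -i}; {1, -1, j, -j}; {1, -1, k, -k}.
So G has 3 subgroups of order 4.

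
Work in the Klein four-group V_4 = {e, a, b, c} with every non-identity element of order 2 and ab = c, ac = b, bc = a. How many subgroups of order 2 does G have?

3

|G| = 4 and 2 | 4, so subgroups of order 2 are possible by Lagrange.
The subgroups of order 2 are: {e, a}; {e, b}; {e, c}.
So G has 3 subgroups of order 2.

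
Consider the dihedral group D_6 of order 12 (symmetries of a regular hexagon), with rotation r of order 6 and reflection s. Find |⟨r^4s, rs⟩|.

4

|⟨r^4s⟩| = 2 and |⟨rs⟩| = 2, so |H| is a multiple of lcm(2, 2) = 2 and divides |G| = 12.
Closing under the operation: H = {e, r^3, rs, r^4s}, so |H| = 4.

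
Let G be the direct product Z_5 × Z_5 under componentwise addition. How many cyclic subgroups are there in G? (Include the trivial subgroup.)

7

Group the elements of G by the cyclic subgroup they generate; each cyclic subgroup of order d accounts for φ(d) elements.
Cyclic subgroups by order — order 1: 1; order 5: 6.
Total: 7.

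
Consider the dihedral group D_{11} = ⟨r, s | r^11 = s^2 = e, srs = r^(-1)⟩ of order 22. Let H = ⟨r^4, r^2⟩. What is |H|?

|⟨r^4⟩| = 11 and |⟨r^2⟩| = 11, so |H| is a multiple of lcm(11, 11) = 11 and divides |G| = 22.
Closing under the operation: H = {e, r, r^2, r^3, r^4, r^5, r^6, r^7, r^8, r^9, r^10}, so |H| = 11.

11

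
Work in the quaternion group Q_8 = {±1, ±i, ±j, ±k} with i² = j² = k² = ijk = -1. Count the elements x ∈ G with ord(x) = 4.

6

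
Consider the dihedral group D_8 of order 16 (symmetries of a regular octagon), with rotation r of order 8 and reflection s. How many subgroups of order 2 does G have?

|G| = 16 and 2 | 16, so subgroups of order 2 are possible by Lagrange.
The subgroups of order 2 are: {e, r^2s}; {e, r^3s}; {e, r^4}; {e, r^4s}; … (9 in all).
So G has 9 subgroups of order 2.

9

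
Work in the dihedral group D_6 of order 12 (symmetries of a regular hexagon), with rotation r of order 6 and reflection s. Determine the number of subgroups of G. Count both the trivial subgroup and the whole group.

16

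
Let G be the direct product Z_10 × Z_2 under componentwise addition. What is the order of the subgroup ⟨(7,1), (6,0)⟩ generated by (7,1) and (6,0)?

|⟨(7,1)⟩| = 10 and |⟨(6,0)⟩| = 5, so |H| is a multiple of lcm(10, 5) = 10 and divides |G| = 20.
Closing under the operation: H = {(0,0), (1,1), (2,0), (3,1), (4,0), (5,1), (6,0), (7,1), (8,0), (9,1)}, so |H| = 10.

10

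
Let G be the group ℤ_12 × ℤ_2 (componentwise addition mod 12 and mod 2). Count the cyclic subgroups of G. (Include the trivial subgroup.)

A cyclic subgroup of order d is generated by each of its φ(d) elements of order d, so the cyclic subgroups of order d number (#elements of order d)/φ(d).
Cyclic subgroups by order — order 1: 1; order 2: 3; order 3: 1; order 4: 2; order 6: 3; order 12: 2.
Total: 12.

12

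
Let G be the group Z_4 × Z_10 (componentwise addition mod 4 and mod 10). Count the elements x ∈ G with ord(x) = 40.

0

An element (a,b) has order lcm(ord(a), ord(b)); count pairs with lcm equal to 40.
Enumerating gives 0 such elements.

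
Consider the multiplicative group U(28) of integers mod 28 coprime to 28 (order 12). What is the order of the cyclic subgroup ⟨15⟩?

Compute successive powers of 15 mod 28: 15, 1; 15^2 ≡ 1 (mod 28).
So |⟨15⟩| = 2.

2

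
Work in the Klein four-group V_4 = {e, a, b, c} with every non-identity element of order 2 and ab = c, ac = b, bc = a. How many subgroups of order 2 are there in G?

|G| = 4 and 2 | 4, so subgroups of order 2 are possible by Lagrange.
The subgroups of order 2 are: {e, a}; {e, b}; {e, c}.
So G has 3 subgroups of order 2.

3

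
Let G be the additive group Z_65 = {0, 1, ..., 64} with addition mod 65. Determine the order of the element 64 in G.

In Z_65, the order of an element a is n/gcd(a, n).
gcd(64, 65) = 1, so |⟨64⟩| = 65/1 = 65.

65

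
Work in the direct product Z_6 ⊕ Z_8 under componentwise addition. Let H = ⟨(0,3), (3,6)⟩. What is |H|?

|⟨(0,3)⟩| = 8 and |⟨(3,6)⟩| = 4, so |H| is a multiple of lcm(8, 4) = 8 and divides |G| = 48.
Closing under the operation: H = {(0,0), (0,1), (0,2), (0,3), (0,4), (0,5), (0,6), (0,7), (3,0), (3,1), (3,2), (3,3), (3,4), (3,5), (3,6), (3,7)}, so |H| = 16.

16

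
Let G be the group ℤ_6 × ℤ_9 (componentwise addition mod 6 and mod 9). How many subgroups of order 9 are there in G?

4

|G| = 54 and 9 | 54, so subgroups of order 9 are possible by Lagrange.
The subgroups of order 9 are: {(0,0), (0,1), (0,2), (0,3), (0,4), (0,5), (0,6), (0,7), (0,8)}; {(0,0), (0,3), (0,6), (2,0), (2,3), (2,6), (4,0), (4,3), (4,6)}; {(0,0), (0,3), (0,6), (2,1), (2,4), (2,7), (4,2), (4,5), (4,8)}; {(0,0), (0,3), (0,6), (2,2), (2,5), (2,8), (4,1), (4,4), (4,7)}.
So G has 4 subgroups of order 9.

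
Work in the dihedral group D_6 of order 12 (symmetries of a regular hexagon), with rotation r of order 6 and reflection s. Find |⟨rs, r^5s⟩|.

6

|⟨rs⟩| = 2 and |⟨r^5s⟩| = 2, so |H| is a multiple of lcm(2, 2) = 2 and divides |G| = 12.
Closing under the operation: H = {e, r^2, r^4, rs, r^3s, r^5s}, so |H| = 6.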